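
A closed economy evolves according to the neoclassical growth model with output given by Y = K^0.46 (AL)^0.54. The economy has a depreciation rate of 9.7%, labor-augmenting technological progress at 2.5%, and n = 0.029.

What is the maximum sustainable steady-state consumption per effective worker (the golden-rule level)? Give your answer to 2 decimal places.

At the golden rule, f'(k) = n + g + δ, so α·k^(α−1) = n + g + δ and k_gold = (α/(n + g + δ))^(1/(1−α)).
k_gold = (0.46/0.151)^(1/0.54) = 3.0464^1.8519 ≈ 7.8691
c_gold = f(k_gold) − (n + g + δ)·k_gold = 2.5830 − 0.151×7.8691 ≈ 1.3948

c_gold ≈ 1.39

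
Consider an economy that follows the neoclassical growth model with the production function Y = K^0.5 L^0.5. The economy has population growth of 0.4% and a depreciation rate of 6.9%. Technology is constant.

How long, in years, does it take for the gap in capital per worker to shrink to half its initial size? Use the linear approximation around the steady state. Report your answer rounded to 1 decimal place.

half-life ≈ 19.0 years

Near the steady state the convergence rate is λ = (1 − α)(n + δ).
λ = (1 − 0.5) × 0.073 = 0.5 × 0.073 = 0.0365
Half-life = ln 2 / λ = 0.6931 / 0.0365 ≈ 18.99 years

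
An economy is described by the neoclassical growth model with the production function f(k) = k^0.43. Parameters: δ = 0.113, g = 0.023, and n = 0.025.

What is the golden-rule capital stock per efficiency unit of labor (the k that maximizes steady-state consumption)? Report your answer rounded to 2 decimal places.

k_gold ≈ 5.60

The golden rule sets f'(k) = n + g + δ, i.e. α·k^(α−1) = n + g + δ.
So k^(1−α) = α / (n + g + δ) = 0.43 / 0.161 = 2.6708.
k_gold = 2.6708^(1/0.57) ≈ 5.6039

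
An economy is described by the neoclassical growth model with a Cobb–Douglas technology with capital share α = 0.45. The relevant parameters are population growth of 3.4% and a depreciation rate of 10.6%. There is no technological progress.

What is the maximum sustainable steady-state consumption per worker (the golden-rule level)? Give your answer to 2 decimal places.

c_gold ≈ 1.43

At the golden rule, f'(k) = n + δ, so α·k^(α−1) = n + δ and k_gold = (α/(n + δ))^(1/(1−α)).
k_gold = (0.45/0.140)^(1/0.55) = 3.2143^1.8182 ≈ 8.3557
c_gold = f(k_gold) − (n + δ)·k_gold = 2.5995 − 0.140×8.3557 ≈ 1.4297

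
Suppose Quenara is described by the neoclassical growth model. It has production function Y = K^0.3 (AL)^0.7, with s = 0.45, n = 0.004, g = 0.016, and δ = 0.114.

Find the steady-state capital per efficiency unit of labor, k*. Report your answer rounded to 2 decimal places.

At the steady state, Δk = 0, so s·k^α = (n + g + δ)·k.
Dividing both sides by k: k^(1−α) = s / (n + g + δ).
k^0.7 = 0.45 / (0.004 + 0.016 + 0.114) = 0.45 / 0.134 = 3.3582
k* = 3.3582^(1/0.7) ≈ 5.6439

k* = 5.64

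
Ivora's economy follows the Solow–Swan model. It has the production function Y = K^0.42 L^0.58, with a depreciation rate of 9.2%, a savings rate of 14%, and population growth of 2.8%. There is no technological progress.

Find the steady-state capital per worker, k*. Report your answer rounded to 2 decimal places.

k* = 1.30

In steady state, investment equals break-even investment: s·k^α = (n + δ)·k.
Rearranging, k^(1−α) = s / (n + δ).
k^0.58 = 0.14 / (0.028 + 0.092) = 0.14 / 0.120 = 1.1667
k* = 1.1667^(1/0.58) ≈ 1.3045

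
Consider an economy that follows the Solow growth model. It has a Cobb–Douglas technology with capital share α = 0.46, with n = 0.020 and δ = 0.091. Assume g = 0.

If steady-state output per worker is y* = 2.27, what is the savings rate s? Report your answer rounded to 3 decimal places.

s ≈ 0.291

In steady state, investment equals break-even investment: s·k^α = (n + δ)·k.
Since y* = [s/(n + δ)]^(α/(1−α)), we have s/(n + δ) = (y*)^((1−α)/α) = 2.27^1.1739 = 2.6178.
Therefore s = 2.6178 × (n + δ) = 2.6178 × 0.111 = 0.2906.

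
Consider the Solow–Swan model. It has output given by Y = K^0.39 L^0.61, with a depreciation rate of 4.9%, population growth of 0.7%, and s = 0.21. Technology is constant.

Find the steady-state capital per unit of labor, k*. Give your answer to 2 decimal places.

k* ≈ 8.73

In steady state, investment equals break-even investment: s·k^α = (n + δ)·k.
Dividing both sides by k: k^(1−α) = s / (n + δ).
k^0.61 = 0.21 / (0.007 + 0.049) = 0.21 / 0.056 = 3.7500
k* = 3.7500^(1/0.61) ≈ 8.7304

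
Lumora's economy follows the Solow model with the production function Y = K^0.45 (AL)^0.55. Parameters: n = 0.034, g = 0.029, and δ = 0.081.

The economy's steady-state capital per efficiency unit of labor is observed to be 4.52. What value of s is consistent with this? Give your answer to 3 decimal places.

Steady state requires s·f(k) = (n + g + δ)·k, i.e. s·k^α = (n + g + δ)·k.
So s / (n + g + δ) = (k*)^(1−α) = 4.52^0.55 = 2.2926.
Therefore s = 2.2926 × (n + g + δ) = 2.2926 × 0.144 = 0.3301.

s ≈ 0.330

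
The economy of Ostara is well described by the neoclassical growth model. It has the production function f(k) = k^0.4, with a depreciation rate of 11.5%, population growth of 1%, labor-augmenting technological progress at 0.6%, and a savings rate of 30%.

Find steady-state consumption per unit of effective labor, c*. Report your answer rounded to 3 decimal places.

c* ≈ 1.216

In steady state, investment equals break-even investment: s·k^α = (n + g + δ)·k.
Rearranging, k^(1−α) = s / (n + g + δ).
k^0.6 = 0.30 / (0.010 + 0.006 + 0.115) = 0.30 / 0.131 = 2.2901
k* = 2.2901^(1/0.6) ≈ 3.9788
y* = (k*)^α = 3.9788^0.4 ≈ 1.7374
c* = (1 − s)·y* = (1 − 0.30) × 1.7374 ≈ 1.2162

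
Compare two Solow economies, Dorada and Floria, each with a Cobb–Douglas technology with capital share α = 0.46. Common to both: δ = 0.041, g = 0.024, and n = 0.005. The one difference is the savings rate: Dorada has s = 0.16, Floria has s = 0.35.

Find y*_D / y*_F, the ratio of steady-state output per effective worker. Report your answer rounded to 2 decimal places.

ratio ≈ 0.51

Steady-state y* = [s/(n + g + δ)]^(α/(1−α)), so the ratio is [ (s_D/(n + g + δ)_D) / (s_F/(n + g + δ)_F) ]^0.8519.
s_D/(n + g + δ)_D = 0.16/0.070 = 2.2857; s_F/(n + g + δ)_F = 0.35/0.070 = 5.0000.
Ratio = (2.2857/5.0000)^0.8519 = 0.4571^0.8519 ≈ 0.5133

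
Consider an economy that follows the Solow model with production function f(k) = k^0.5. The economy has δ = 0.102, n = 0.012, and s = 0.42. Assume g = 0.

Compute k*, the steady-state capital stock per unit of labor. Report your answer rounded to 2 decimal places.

k* ≈ 13.57

At the steady state, Δk = 0, so s·k^α = (n + δ)·k.
Dividing both sides by k: k^(1−α) = s / (n + δ).
k^0.5 = 0.42 / (0.012 + 0.102) = 0.42 / 0.114 = 3.6842
k* = 3.6842^(1/0.5) ≈ 13.5733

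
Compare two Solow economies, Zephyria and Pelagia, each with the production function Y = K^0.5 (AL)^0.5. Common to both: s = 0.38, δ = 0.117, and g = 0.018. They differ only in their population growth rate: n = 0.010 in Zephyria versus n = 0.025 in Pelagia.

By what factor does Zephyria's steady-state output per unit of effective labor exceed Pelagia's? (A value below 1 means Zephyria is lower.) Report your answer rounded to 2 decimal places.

ratio ≈ 1.10

Steady-state y* = [s/(n + g + δ)]^(α/(1−α)), so the ratio is [ (s_Z/(n + g + δ)_Z) / (s_P/(n + g + δ)_P) ]^1.
s_Z/(n + g + δ)_Z = 0.38/0.145 = 2.6207; s_P/(n + g + δ)_P = 0.38/0.160 = 2.3750.
Ratio = (2.6207/2.3750)^1 = 1.1035^1 ≈ 1.1035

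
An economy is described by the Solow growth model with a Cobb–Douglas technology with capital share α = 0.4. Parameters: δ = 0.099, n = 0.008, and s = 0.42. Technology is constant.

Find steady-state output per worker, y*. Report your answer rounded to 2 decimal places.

Steady state requires s·f(k) = (n + δ)·k, i.e. s·k^α = (n + δ)·k.
Rearranging, k^(1−α) = s / (n + δ).
k^0.6 = 0.42 / (0.008 + 0.099) = 0.42 / 0.107 = 3.9252
k* = 3.9252^(1/0.6) ≈ 9.7672
y* = (k*)^α = 9.7672^0.4 ≈ 2.4883

y* = 2.49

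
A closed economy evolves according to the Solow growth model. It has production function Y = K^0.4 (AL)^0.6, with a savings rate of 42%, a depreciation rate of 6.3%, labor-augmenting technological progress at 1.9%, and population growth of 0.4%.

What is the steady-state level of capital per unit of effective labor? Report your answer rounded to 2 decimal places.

k* ≈ 14.06

In steady state, investment equals break-even investment: s·k^α = (n + g + δ)·k.
Dividing both sides by k: k^(1−α) = s / (n + g + δ).
k^0.6 = 0.42 / (0.004 + 0.019 + 0.063) = 0.42 / 0.086 = 4.8837
k* = 4.8837^(1/0.6) ≈ 14.0577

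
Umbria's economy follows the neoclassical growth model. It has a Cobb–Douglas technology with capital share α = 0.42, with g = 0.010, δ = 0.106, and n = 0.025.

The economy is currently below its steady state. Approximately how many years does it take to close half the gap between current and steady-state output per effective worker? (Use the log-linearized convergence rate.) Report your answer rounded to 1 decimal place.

half-life ≈ 8.5 years

Near the steady state the convergence rate is λ = (1 − α)(n + g + δ).
λ = (1 − 0.42) × 0.141 = 0.58 × 0.141 = 0.08178
Half-life = ln 2 / λ = 0.6931 / 0.08178 ≈ 8.48 years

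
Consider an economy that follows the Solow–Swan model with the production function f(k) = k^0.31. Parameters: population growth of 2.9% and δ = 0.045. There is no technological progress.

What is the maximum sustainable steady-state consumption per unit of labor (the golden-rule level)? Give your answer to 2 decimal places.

c_gold ≈ 1.31

At the golden rule, f'(k) = n + δ, so α·k^(α−1) = n + δ and k_gold = (α/(n + δ))^(1/(1−α)).
k_gold = (0.31/0.074)^(1/0.69) = 4.1892^1.4493 ≈ 7.9736
c_gold = f(k_gold) − (n + δ)·k_gold = 1.9033 − 0.074×7.9736 ≈ 1.3133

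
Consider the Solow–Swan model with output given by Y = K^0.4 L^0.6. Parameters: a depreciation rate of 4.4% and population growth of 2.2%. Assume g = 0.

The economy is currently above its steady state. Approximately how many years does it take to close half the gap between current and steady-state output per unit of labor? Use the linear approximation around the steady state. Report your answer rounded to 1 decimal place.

Near the steady state the convergence rate is λ = (1 − α)(n + δ).
λ = (1 − 0.4) × 0.066 = 0.6 × 0.066 = 0.0396
Half-life = ln 2 / λ = 0.6931 / 0.0396 ≈ 17.50 years

t_½ ≈ 17.5 years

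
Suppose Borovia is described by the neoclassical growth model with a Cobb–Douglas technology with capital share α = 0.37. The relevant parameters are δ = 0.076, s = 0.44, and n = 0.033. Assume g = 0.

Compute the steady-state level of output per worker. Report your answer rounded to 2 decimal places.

Steady state requires s·f(k) = (n + δ)·k, i.e. s·k^α = (n + δ)·k.
Dividing both sides by k: k^(1−α) = s / (n + δ).
k^0.63 = 0.44 / (0.033 + 0.076) = 0.44 / 0.109 = 4.0367
k* = 4.0367^(1/0.63) ≈ 9.1611
y* = (k*)^α = 9.1611^0.37 ≈ 2.2695

y* ≈ 2.27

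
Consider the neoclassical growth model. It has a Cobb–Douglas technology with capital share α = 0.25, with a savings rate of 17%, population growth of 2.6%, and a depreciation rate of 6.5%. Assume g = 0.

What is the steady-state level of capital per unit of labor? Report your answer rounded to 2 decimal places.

k* = 2.30

At the steady state, Δk = 0, so s·k^α = (n + δ)·k.
Rearranging, k^(1−α) = s / (n + δ).
k^0.75 = 0.17 / (0.026 + 0.065) = 0.17 / 0.091 = 1.8681
k* = 1.8681^(1/0.75) ≈ 2.3007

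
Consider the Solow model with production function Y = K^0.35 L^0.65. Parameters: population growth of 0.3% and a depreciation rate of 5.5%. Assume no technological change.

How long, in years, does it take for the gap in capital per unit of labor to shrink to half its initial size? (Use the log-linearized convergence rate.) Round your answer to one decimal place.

half-life ≈ 18.4 years

Near the steady state the convergence rate is λ = (1 − α)(n + δ).
λ = (1 − 0.35) × 0.058 = 0.65 × 0.058 = 0.0377
Half-life = ln 2 / λ = 0.6931 / 0.0377 ≈ 18.38 years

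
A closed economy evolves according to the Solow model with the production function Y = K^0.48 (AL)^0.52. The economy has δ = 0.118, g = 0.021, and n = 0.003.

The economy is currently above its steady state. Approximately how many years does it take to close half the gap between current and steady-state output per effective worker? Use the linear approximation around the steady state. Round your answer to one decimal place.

Near the steady state the convergence rate is λ = (1 − α)(n + g + δ).
λ = (1 − 0.48) × 0.142 = 0.52 × 0.142 = 0.07384
Half-life = ln 2 / λ = 0.6931 / 0.07384 ≈ 9.39 years

about 9.4 years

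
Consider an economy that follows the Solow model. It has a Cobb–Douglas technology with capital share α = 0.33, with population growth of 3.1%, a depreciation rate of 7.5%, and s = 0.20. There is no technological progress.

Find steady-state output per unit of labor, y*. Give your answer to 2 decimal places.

y* = 1.37

Steady state requires s·f(k) = (n + δ)·k, i.e. s·k^α = (n + δ)·k.
Rearranging, k^(1−α) = s / (n + δ).
k^0.67 = 0.20 / (0.031 + 0.075) = 0.20 / 0.106 = 1.8868
k* = 1.8868^(1/0.67) ≈ 2.5795
y* = (k*)^α = 2.5795^0.33 ≈ 1.3671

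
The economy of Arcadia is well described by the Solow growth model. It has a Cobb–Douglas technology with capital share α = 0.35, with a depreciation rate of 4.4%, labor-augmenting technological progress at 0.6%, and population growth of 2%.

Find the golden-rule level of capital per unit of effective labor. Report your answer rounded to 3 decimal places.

k_gold ≈ 11.894

The golden rule sets f'(k) = n + g + δ, i.e. α·k^(α−1) = n + g + δ.
So k^(1−α) = α / (n + g + δ) = 0.35 / 0.070 = 5.0000.
k_gold = 5.0000^(1/0.65) ≈ 11.8943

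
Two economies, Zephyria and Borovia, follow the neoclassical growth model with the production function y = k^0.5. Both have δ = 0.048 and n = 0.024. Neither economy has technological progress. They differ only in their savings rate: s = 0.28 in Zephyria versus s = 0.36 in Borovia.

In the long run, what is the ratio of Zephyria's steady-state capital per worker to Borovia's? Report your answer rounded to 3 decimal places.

Steady-state k* = [s/(n + δ)]^(1/(1−α)), so the ratio is [ (s_Z/(n + δ)_Z) / (s_B/(n + δ)_B) ]^2.
s_Z/(n + δ)_Z = 0.28/0.072 = 3.8889; s_B/(n + δ)_B = 0.36/0.072 = 5.0000.
Ratio = (3.8889/5.0000)^2 = 0.7778^2 ≈ 0.6050

ratio ≈ 0.605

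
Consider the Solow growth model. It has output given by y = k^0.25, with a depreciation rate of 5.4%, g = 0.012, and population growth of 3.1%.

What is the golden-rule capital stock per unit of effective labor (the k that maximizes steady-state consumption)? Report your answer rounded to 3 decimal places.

k_gold ≈ 3.534

The golden rule sets f'(k) = n + g + δ, i.e. α·k^(α−1) = n + g + δ.
So k^(1−α) = α / (n + g + δ) = 0.25 / 0.097 = 2.5773.
k_gold = 2.5773^(1/0.75) ≈ 3.5336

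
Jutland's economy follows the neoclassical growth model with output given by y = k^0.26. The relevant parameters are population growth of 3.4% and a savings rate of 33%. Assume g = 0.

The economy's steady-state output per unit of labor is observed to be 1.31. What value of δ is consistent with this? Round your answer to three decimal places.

δ ≈ 0.119

In steady state, investment equals break-even investment: s·k^α = (n + δ)·k.
Since y* = [s/(n + δ)]^(α/(1−α)), we have s/(n + δ) = (y*)^((1−α)/α) = 1.31^2.8462 = 2.1566.
Therefore n + δ = s / 2.1566 = 0.33 / 2.1566 = 0.1530, so δ = 0.1530 − 0.034 = 0.1190.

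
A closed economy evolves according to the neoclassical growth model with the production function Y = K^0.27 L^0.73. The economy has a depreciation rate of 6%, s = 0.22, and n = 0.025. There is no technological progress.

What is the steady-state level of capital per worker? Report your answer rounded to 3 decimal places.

In steady state, investment equals break-even investment: s·k^α = (n + δ)·k.
Rearranging, k^(1−α) = s / (n + δ).
k^0.73 = 0.22 / (0.025 + 0.060) = 0.22 / 0.085 = 2.5882
k* = 2.5882^(1/0.73) ≈ 3.6792

k* ≈ 3.679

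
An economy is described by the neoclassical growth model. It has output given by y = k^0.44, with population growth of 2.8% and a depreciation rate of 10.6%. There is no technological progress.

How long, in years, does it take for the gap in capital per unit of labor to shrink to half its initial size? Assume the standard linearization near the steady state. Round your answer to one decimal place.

Near the steady state the convergence rate is λ = (1 − α)(n + δ).
λ = (1 − 0.44) × 0.134 = 0.56 × 0.134 = 0.07504
Half-life = ln 2 / λ = 0.6931 / 0.07504 ≈ 9.24 years

half-life ≈ 9.2 years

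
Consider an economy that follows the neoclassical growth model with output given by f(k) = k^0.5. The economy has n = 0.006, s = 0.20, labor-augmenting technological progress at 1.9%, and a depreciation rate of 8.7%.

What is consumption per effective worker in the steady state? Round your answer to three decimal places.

c* ≈ 1.429

At the steady state, Δk = 0, so s·k^α = (n + g + δ)·k.
Rearranging, k^(1−α) = s / (n + g + δ).
k^0.5 = 0.20 / (0.006 + 0.019 + 0.087) = 0.20 / 0.112 = 1.7857
k* = 1.7857^(1/0.5) ≈ 3.1887
y* = (k*)^α = 3.1887^0.5 ≈ 1.7857
c* = (1 − s)·y* = (1 − 0.20) × 1.7857 ≈ 1.4286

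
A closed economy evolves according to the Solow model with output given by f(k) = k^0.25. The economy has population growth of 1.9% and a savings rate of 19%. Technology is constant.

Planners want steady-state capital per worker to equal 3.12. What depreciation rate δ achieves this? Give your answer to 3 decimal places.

In steady state, investment equals break-even investment: s·k^α = (n + δ)·k.
So s / (n + δ) = (k*)^(1−α) = 3.12^0.75 = 2.3476.
Therefore n + δ = s / 2.3476 = 0.19 / 2.3476 = 0.0809, so δ = 0.0809 − 0.019 = 0.0619.

δ ≈ 0.062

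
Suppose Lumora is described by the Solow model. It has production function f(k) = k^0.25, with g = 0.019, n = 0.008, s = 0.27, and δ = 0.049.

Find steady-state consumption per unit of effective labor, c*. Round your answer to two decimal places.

c* ≈ 1.11

In steady state, investment equals break-even investment: s·k^α = (n + g + δ)·k.
Dividing both sides by k: k^(1−α) = s / (n + g + δ).
k^0.75 = 0.27 / (0.008 + 0.019 + 0.049) = 0.27 / 0.076 = 3.5526
k* = 3.5526^(1/0.75) ≈ 5.4208
y* = (k*)^α = 5.4208^0.25 ≈ 1.5259
c* = (1 − s)·y* = (1 − 0.27) × 1.5259 ≈ 1.1139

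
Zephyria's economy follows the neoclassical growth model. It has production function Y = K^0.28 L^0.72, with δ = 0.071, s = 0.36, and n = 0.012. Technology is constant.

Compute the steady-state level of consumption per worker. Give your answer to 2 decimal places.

At the steady state, Δk = 0, so s·k^α = (n + δ)·k.
Rearranging, k^(1−α) = s / (n + δ).
k^0.72 = 0.36 / (0.012 + 0.071) = 0.36 / 0.083 = 4.3373
k* = 4.3373^(1/0.72) ≈ 7.6741
y* = (k*)^α = 7.6741^0.28 ≈ 1.7693
c* = (1 − s)·y* = (1 − 0.36) × 1.7693 ≈ 1.1324

c* = 1.13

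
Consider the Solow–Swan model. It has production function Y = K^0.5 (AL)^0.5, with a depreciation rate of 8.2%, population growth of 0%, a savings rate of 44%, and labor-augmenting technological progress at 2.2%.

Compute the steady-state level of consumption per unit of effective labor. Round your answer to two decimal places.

c* ≈ 2.37

At the steady state, Δk = 0, so s·k^α = (n + g + δ)·k.
Dividing both sides by k: k^(1−α) = s / (n + g + δ).
k^0.5 = 0.44 / (0.000 + 0.022 + 0.082) = 0.44 / 0.104 = 4.2308
k* = 4.2308^(1/0.5) ≈ 17.8997
y* = (k*)^α = 17.8997^0.5 ≈ 4.2308
c* = (1 − s)·y* = (1 − 0.44) × 4.2308 ≈ 2.3692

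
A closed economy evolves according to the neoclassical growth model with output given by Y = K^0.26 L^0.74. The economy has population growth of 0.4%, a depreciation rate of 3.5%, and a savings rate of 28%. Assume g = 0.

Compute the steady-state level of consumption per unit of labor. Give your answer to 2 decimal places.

c* = 1.44

At the steady state, Δk = 0, so s·k^α = (n + δ)·k.
Rearranging, k^(1−α) = s / (n + δ).
k^0.74 = 0.28 / (0.004 + 0.035) = 0.28 / 0.039 = 7.1795
k* = 7.1795^(1/0.74) ≈ 14.3511
y* = (k*)^α = 14.3511^0.26 ≈ 1.9989
c* = (1 − s)·y* = (1 − 0.28) × 1.9989 ≈ 1.4392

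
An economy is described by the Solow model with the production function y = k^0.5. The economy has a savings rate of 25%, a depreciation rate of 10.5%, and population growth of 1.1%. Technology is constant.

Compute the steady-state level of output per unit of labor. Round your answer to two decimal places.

At the steady state, Δk = 0, so s·k^α = (n + δ)·k.
Dividing both sides by k: k^(1−α) = s / (n + δ).
k^0.5 = 0.25 / (0.011 + 0.105) = 0.25 / 0.116 = 2.1552
k* = 2.1552^(1/0.5) ≈ 4.6449
y* = (k*)^α = 4.6449^0.5 ≈ 2.1552

y* = 2.16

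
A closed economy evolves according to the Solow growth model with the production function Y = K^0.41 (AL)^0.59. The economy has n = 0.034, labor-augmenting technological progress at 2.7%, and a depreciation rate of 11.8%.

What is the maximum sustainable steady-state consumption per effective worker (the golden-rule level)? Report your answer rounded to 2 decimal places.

c_gold ≈ 1.05

At the golden rule, f'(k) = n + g + δ, so α·k^(α−1) = n + g + δ and k_gold = (α/(n + g + δ))^(1/(1−α)).
k_gold = (0.41/0.179)^(1/0.59) = 2.2905^1.6949 ≈ 4.0742
c_gold = f(k_gold) − (n + g + δ)·k_gold = 1.7788 − 0.179×4.0742 ≈ 1.0495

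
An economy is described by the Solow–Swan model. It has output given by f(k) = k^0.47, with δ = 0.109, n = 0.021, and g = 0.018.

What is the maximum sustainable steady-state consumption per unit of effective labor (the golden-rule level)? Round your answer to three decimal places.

At the golden rule, f'(k) = n + g + δ, so α·k^(α−1) = n + g + δ and k_gold = (α/(n + g + δ))^(1/(1−α)).
k_gold = (0.47/0.148)^(1/0.53) = 3.1757^1.8868 ≈ 8.8485
c_gold = f(k_gold) − (n + g + δ)·k_gold = 2.7863 − 0.148×8.8485 ≈ 1.4767

c_gold ≈ 1.477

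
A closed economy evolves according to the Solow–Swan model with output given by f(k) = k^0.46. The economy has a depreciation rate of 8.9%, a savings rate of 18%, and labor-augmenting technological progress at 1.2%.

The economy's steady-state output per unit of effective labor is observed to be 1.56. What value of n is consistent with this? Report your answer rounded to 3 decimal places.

In steady state, investment equals break-even investment: s·k^α = (n + g + δ)·k.
Since y* = [s/(n + g + δ)]^(α/(1−α)), we have s/(n + g + δ) = (y*)^((1−α)/α) = 1.56^1.1739 = 1.6854.
Therefore n + g + δ = s / 1.6854 = 0.18 / 1.6854 = 0.1068, so n = 0.1068 − 0.101 = 0.0058.

n ≈ 0.006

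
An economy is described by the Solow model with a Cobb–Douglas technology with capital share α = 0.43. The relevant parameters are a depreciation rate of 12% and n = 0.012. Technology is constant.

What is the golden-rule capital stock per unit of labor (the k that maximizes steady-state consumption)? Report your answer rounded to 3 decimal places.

k_gold ≈ 7.940

The golden rule sets f'(k) = n + δ, i.e. α·k^(α−1) = n + δ.
So k^(1−α) = α / (n + δ) = 0.43 / 0.132 = 3.2576.
k_gold = 3.2576^(1/0.57) ≈ 7.9400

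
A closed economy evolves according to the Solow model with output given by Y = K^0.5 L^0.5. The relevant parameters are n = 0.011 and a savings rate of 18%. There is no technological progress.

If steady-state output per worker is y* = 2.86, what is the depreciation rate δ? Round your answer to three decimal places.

Steady state requires s·f(k) = (n + δ)·k, i.e. s·k^α = (n + δ)·k.
Since y* = [s/(n + δ)]^(α/(1−α)), we have s/(n + δ) = (y*)^((1−α)/α) = 2.86^1 = 2.8600.
Therefore n + δ = s / 2.8600 = 0.18 / 2.8600 = 0.0629, so δ = 0.0629 − 0.011 = 0.0519.

δ ≈ 0.052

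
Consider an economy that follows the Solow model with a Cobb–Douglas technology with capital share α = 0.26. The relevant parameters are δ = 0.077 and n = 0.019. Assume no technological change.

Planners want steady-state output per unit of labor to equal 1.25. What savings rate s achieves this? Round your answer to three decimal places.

Steady state requires s·f(k) = (n + δ)·k, i.e. s·k^α = (n + δ)·k.
Since y* = [s/(n + δ)]^(α/(1−α)), we have s/(n + δ) = (y*)^((1−α)/α) = 1.25^2.8462 = 1.8872.
Therefore s = 1.8872 × (n + δ) = 1.8872 × 0.096 = 0.1812.

s ≈ 0.181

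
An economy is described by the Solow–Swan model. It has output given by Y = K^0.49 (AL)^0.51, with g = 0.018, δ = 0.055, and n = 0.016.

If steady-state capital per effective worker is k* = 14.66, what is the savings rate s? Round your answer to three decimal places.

s ≈ 0.350

In steady state, investment equals break-even investment: s·k^α = (n + g + δ)·k.
So s / (n + g + δ) = (k*)^(1−α) = 14.66^0.51 = 3.9330.
Therefore s = 3.9330 × (n + g + δ) = 3.9330 × 0.089 = 0.3500.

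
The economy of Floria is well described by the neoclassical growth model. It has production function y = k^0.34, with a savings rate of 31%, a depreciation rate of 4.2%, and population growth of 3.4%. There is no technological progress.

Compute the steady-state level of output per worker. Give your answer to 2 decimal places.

y* ≈ 2.06

Steady state requires s·f(k) = (n + δ)·k, i.e. s·k^α = (n + δ)·k.
Rearranging, k^(1−α) = s / (n + δ).
k^0.66 = 0.31 / (0.034 + 0.042) = 0.31 / 0.076 = 4.0789
k* = 4.0789^(1/0.66) ≈ 8.4152
y* = (k*)^α = 8.4152^0.34 ≈ 2.0631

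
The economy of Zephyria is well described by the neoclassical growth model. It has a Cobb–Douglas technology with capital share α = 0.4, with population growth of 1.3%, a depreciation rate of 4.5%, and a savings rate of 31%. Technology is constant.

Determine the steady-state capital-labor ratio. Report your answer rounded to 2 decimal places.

Steady state requires s·f(k) = (n + δ)·k, i.e. s·k^α = (n + δ)·k.
Dividing both sides by k: k^(1−α) = s / (n + δ).
k^0.6 = 0.31 / (0.013 + 0.045) = 0.31 / 0.058 = 5.3448
k* = 5.3448^(1/0.6) ≈ 16.3388

k* = 16.34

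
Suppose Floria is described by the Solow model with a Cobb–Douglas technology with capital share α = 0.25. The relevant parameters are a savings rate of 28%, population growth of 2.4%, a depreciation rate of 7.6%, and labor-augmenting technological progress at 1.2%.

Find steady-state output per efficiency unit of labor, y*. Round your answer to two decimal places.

y* ≈ 1.36

Steady state requires s·f(k) = (n + g + δ)·k, i.e. s·k^α = (n + g + δ)·k.
Dividing both sides by k: k^(1−α) = s / (n + g + δ).
k^0.75 = 0.28 / (0.024 + 0.012 + 0.076) = 0.28 / 0.112 = 2.5000
k* = 2.5000^(1/0.75) ≈ 3.3930
y* = (k*)^α = 3.3930^0.25 ≈ 1.3572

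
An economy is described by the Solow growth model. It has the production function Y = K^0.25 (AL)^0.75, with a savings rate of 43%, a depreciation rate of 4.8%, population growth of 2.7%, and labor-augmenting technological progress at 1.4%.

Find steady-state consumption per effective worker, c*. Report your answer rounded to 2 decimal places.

c* = 0.96

At the steady state, Δk = 0, so s·k^α = (n + g + δ)·k.
Dividing both sides by k: k^(1−α) = s / (n + g + δ).
k^0.75 = 0.43 / (0.027 + 0.014 + 0.048) = 0.43 / 0.089 = 4.8315
k* = 4.8315^(1/0.75) ≈ 8.1679
y* = (k*)^α = 8.1679^0.25 ≈ 1.6905
c* = (1 − s)·y* = (1 − 0.43) × 1.6905 ≈ 0.9636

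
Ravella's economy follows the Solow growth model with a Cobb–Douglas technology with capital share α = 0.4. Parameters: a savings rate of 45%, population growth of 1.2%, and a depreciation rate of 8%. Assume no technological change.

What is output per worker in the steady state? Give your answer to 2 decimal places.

In steady state, investment equals break-even investment: s·k^α = (n + δ)·k.
Rearranging, k^(1−α) = s / (n + δ).
k^0.6 = 0.45 / (0.012 + 0.080) = 0.45 / 0.092 = 4.8913
k* = 4.8913^(1/0.6) ≈ 14.0942
y* = (k*)^α = 14.0942^0.4 ≈ 2.8815

y* ≈ 2.88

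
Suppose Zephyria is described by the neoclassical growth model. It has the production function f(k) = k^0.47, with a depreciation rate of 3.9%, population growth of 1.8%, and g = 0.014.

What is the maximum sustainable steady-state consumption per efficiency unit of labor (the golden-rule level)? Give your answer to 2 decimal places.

At the golden rule, f'(k) = n + g + δ, so α·k^(α−1) = n + g + δ and k_gold = (α/(n + g + δ))^(1/(1−α)).
k_gold = (0.47/0.071)^(1/0.53) = 6.6197^1.8868 ≈ 35.3800
c_gold = f(k_gold) − (n + g + δ)·k_gold = 5.3446 − 0.071×35.3800 ≈ 2.8326

c_gold ≈ 2.83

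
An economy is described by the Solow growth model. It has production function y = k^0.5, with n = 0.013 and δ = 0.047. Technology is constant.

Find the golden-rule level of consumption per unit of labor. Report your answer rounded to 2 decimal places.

At the golden rule, f'(k) = n + δ, so α·k^(α−1) = n + δ and k_gold = (α/(n + δ))^(1/(1−α)).
k_gold = (0.5/0.060)^(1/0.5) = 8.3333^2 ≈ 69.4439
c_gold = f(k_gold) − (n + δ)·k_gold = 8.3333 − 0.060×69.4439 ≈ 4.1667

c_gold ≈ 4.17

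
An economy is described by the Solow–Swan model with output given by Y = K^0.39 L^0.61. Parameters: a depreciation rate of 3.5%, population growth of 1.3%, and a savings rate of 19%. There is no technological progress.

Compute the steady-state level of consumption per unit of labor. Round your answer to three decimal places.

In steady state, investment equals break-even investment: s·k^α = (n + δ)·k.
Rearranging, k^(1−α) = s / (n + δ).
k^0.61 = 0.19 / (0.013 + 0.035) = 0.19 / 0.048 = 3.9583
k* = 3.9583^(1/0.61) ≈ 9.5394
y* = (k*)^α = 9.5394^0.39 ≈ 2.4100
c* = (1 − s)·y* = (1 − 0.19) × 2.4100 ≈ 1.9521

c* ≈ 1.952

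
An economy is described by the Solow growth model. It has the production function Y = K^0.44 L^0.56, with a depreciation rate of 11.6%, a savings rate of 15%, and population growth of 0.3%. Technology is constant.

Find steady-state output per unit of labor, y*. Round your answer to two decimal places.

y* ≈ 1.20

At the steady state, Δk = 0, so s·k^α = (n + δ)·k.
Dividing both sides by k: k^(1−α) = s / (n + δ).
k^0.56 = 0.15 / (0.003 + 0.116) = 0.15 / 0.119 = 1.2605
k* = 1.2605^(1/0.56) ≈ 1.5120
y* = (k*)^α = 1.5120^0.44 ≈ 1.1995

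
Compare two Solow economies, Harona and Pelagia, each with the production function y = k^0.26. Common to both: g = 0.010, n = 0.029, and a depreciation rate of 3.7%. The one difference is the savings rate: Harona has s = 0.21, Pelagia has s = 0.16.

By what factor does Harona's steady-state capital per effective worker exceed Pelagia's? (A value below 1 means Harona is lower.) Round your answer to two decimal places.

k*_H / k*_P ≈ 1.44

Steady-state k* = [s/(n + g + δ)]^(1/(1−α)), so the ratio is [ (s_H/(n + g + δ)_H) / (s_P/(n + g + δ)_P) ]^1.3514.
s_H/(n + g + δ)_H = 0.21/0.076 = 2.7632; s_P/(n + g + δ)_P = 0.16/0.076 = 2.1053.
Ratio = (2.7632/2.1053)^1.3514 = 1.3125^1.3514 ≈ 1.4441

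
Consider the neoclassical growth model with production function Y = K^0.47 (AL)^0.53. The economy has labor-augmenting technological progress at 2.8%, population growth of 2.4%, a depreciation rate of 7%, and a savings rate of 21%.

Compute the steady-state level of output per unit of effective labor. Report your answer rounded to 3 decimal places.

In steady state, investment equals break-even investment: s·k^α = (n + g + δ)·k.
Rearranging, k^(1−α) = s / (n + g + δ).
k^0.53 = 0.21 / (0.024 + 0.028 + 0.070) = 0.21 / 0.122 = 1.7213
k* = 1.7213^(1/0.53) ≈ 2.7862
y* = (k*)^α = 2.7862^0.47 ≈ 1.6187

y* ≈ 1.619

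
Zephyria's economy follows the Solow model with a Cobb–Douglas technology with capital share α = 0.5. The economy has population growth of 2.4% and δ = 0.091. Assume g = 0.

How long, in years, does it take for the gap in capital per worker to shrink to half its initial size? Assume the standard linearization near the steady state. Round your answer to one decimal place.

Near the steady state the convergence rate is λ = (1 − α)(n + δ).
λ = (1 − 0.5) × 0.115 = 0.5 × 0.115 = 0.0575
Half-life = ln 2 / λ = 0.6931 / 0.0575 ≈ 12.05 years

half-life ≈ 12.1 years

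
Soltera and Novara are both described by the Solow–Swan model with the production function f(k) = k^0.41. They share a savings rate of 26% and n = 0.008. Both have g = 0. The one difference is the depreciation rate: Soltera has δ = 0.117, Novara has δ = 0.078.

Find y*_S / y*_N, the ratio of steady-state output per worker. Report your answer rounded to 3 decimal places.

y*_S / y*_N ≈ 0.771

Steady-state y* = [s/(n + δ)]^(α/(1−α)), so the ratio is [ (s_S/(n + δ)_S) / (s_N/(n + δ)_N) ]^0.6949.
s_S/(n + δ)_S = 0.26/0.125 = 2.0800; s_N/(n + δ)_N = 0.26/0.086 = 3.0233.
Ratio = (2.0800/3.0233)^0.6949 = 0.6880^0.6949 ≈ 0.7712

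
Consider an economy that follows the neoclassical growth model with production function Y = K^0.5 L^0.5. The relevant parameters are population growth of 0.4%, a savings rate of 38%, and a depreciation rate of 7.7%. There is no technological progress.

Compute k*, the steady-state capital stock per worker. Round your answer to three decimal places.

Steady state requires s·f(k) = (n + δ)·k, i.e. s·k^α = (n + δ)·k.
Rearranging, k^(1−α) = s / (n + δ).
k^0.5 = 0.38 / (0.004 + 0.077) = 0.38 / 0.081 = 4.6914
k* = 4.6914^(1/0.5) ≈ 22.0092

k* = 22.009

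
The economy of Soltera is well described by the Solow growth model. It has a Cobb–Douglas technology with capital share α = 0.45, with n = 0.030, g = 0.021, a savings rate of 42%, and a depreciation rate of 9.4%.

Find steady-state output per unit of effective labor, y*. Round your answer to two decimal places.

y* ≈ 2.39

Steady state requires s·f(k) = (n + g + δ)·k, i.e. s·k^α = (n + g + δ)·k.
Rearranging, k^(1−α) = s / (n + g + δ).
k^0.55 = 0.42 / (0.030 + 0.021 + 0.094) = 0.42 / 0.145 = 2.8966
k* = 2.8966^(1/0.55) ≈ 6.9151
y* = (k*)^α = 6.9151^0.45 ≈ 2.3873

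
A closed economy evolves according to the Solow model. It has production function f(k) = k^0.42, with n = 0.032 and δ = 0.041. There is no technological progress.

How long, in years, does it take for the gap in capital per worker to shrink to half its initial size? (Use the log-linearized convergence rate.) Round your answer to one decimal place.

Near the steady state the convergence rate is λ = (1 − α)(n + δ).
λ = (1 − 0.42) × 0.073 = 0.58 × 0.073 = 0.04234
Half-life = ln 2 / λ = 0.6931 / 0.04234 ≈ 16.37 years

t_½ ≈ 16.4 years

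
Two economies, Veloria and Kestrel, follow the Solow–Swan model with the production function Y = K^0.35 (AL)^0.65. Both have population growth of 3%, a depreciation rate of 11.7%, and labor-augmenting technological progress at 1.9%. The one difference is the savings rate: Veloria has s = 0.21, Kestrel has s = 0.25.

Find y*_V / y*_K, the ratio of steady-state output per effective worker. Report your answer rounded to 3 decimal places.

y*_V / y*_K ≈ 0.910

Steady-state y* = [s/(n + g + δ)]^(α/(1−α)), so the ratio is [ (s_V/(n + g + δ)_V) / (s_K/(n + g + δ)_K) ]^0.5385.
s_V/(n + g + δ)_V = 0.21/0.166 = 1.2651; s_K/(n + g + δ)_K = 0.25/0.166 = 1.5060.
Ratio = (1.2651/1.5060)^0.5385 = 0.8400^0.5385 ≈ 0.9104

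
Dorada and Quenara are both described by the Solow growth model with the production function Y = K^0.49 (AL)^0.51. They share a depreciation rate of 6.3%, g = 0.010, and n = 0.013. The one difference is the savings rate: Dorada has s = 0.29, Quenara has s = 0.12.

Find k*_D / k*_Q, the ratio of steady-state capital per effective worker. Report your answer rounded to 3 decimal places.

Steady-state k* = [s/(n + g + δ)]^(1/(1−α)), so the ratio is [ (s_D/(n + g + δ)_D) / (s_Q/(n + g + δ)_Q) ]^1.9608.
s_D/(n + g + δ)_D = 0.29/0.086 = 3.3721; s_Q/(n + g + δ)_Q = 0.12/0.086 = 1.3953.
Ratio = (3.3721/1.3953)^1.9608 = 2.4168^1.9608 ≈ 5.6423

k*_D / k*_Q ≈ 5.642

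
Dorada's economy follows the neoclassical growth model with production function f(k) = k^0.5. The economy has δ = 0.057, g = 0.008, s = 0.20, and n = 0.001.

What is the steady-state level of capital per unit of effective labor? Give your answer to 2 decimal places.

At the steady state, Δk = 0, so s·k^α = (n + g + δ)·k.
Rearranging, k^(1−α) = s / (n + g + δ).
k^0.5 = 0.20 / (0.001 + 0.008 + 0.057) = 0.20 / 0.066 = 3.0303
k* = 3.0303^(1/0.5) ≈ 9.1827

k* = 9.18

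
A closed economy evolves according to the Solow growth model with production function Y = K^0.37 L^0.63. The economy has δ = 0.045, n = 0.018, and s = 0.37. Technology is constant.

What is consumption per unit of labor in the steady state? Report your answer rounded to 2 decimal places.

Steady state requires s·f(k) = (n + δ)·k, i.e. s·k^α = (n + δ)·k.
Dividing both sides by k: k^(1−α) = s / (n + δ).
k^0.63 = 0.37 / (0.018 + 0.045) = 0.37 / 0.063 = 5.8730
k* = 5.8730^(1/0.63) ≈ 16.6116
y* = (k*)^α = 16.6116^0.37 ≈ 2.8285
c* = (1 − s)·y* = (1 − 0.37) × 2.8285 ≈ 1.7820

c* = 1.78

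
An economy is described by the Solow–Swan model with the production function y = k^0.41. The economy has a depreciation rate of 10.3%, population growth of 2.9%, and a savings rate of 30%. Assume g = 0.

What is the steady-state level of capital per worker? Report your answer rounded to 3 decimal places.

k* = 4.021

At the steady state, Δk = 0, so s·k^α = (n + δ)·k.
Rearranging, k^(1−α) = s / (n + δ).
k^0.59 = 0.30 / (0.029 + 0.103) = 0.30 / 0.132 = 2.2727
k* = 2.2727^(1/0.59) ≈ 4.0208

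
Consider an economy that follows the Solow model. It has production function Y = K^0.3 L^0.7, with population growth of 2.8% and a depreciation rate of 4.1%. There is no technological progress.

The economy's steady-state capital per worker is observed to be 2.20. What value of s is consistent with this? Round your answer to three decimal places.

s ≈ 0.120

At the steady state, Δk = 0, so s·k^α = (n + δ)·k.
So s / (n + δ) = (k*)^(1−α) = 2.20^0.7 = 1.7366.
Therefore s = 1.7366 × (n + δ) = 1.7366 × 0.069 = 0.1198.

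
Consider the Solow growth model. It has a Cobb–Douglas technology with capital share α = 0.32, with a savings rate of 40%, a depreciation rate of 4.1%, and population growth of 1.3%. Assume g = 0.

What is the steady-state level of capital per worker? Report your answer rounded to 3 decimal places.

In steady state, investment equals break-even investment: s·k^α = (n + δ)·k.
Rearranging, k^(1−α) = s / (n + δ).
k^0.68 = 0.40 / (0.013 + 0.041) = 0.40 / 0.054 = 7.4074
k* = 7.4074^(1/0.68) ≈ 19.0073

k* ≈ 19.007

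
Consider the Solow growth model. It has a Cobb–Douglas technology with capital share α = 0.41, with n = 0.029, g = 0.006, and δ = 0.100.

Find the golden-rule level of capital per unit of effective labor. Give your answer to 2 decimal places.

k_gold ≈ 6.57

The golden rule sets f'(k) = n + g + δ, i.e. α·k^(α−1) = n + g + δ.
So k^(1−α) = α / (n + g + δ) = 0.41 / 0.135 = 3.0370.
k_gold = 3.0370^(1/0.59) ≈ 6.5721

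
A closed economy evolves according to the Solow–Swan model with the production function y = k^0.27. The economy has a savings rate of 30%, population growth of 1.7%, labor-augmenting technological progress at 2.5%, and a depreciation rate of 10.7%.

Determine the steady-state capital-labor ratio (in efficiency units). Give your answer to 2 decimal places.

k* = 2.61

Steady state requires s·f(k) = (n + g + δ)·k, i.e. s·k^α = (n + g + δ)·k.
Rearranging, k^(1−α) = s / (n + g + δ).
k^0.73 = 0.30 / (0.017 + 0.025 + 0.107) = 0.30 / 0.149 = 2.0134
k* = 2.0134^(1/0.73) ≈ 2.6082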